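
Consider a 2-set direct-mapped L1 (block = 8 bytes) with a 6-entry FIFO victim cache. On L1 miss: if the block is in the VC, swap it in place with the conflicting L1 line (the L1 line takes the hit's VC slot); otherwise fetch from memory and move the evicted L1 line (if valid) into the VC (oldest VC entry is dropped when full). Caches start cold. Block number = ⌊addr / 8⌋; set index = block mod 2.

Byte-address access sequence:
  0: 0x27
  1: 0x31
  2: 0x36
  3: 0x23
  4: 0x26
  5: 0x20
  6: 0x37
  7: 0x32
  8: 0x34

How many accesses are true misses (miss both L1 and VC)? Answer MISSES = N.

MISSES = 2

#0 0x27→b4/s0 MISS; vc=[]
#1 0x31→b6/s0 MISS; vc=[4]
#2 0x36→b6/s0 L1-HIT; vc=[4]
#3 0x23→b4/s0 VC-HIT; vc=[6]
#4 0x26→b4/s0 L1-HIT; vc=[6]
#5 0x20→b4/s0 L1-HIT; vc=[6]
#6 0x37→b6/s0 VC-HIT; vc=[4]
#7 0x32→b6/s0 L1-HIT; vc=[4]
#8 0x34→b6/s0 L1-HIT; vc=[4]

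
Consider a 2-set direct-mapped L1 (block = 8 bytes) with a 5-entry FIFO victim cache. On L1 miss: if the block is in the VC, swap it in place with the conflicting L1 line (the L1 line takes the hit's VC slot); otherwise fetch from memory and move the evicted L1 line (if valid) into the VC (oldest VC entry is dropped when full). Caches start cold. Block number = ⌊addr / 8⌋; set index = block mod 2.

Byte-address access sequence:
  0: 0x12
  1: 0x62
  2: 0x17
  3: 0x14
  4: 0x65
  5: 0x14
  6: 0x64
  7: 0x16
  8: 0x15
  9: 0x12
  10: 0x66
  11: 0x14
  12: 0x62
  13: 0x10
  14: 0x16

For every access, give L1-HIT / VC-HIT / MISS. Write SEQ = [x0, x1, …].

0: 0x12 (blk 2, set 0) → MISS  vc=[]
1: 0x62 (blk 12, set 0) → MISS  vc=[2]
2: 0x17 (blk 2, set 0) → VC-HIT  vc=[12]
3: 0x14 (blk 2, set 0) → L1-HIT  vc=[12]
4: 0x65 (blk 12, set 0) → VC-HIT  vc=[2]
5: 0x14 (blk 2, set 0) → VC-HIT  vc=[12]
6: 0x64 (blk 12, set 0) → VC-HIT  vc=[2]
7: 0x16 (blk 2, set 0) → VC-HIT  vc=[12]
8: 0x15 (blk 2, set 0) → L1-HIT  vc=[12]
9: 0x12 (blk 2, set 0) → L1-HIT  vc=[12]
10: 0x66 (blk 12, set 0) → VC-HIT  vc=[2]
11: 0x14 (blk 2, set 0) → VC-HIT  vc=[12]
12: 0x62 (blk 12, set 0) → VC-HIT  vc=[2]
13: 0x10 (blk 2, set 0) → VC-HIT  vc=[12]
14: 0x16 (blk 2, set 0) → L1-HIT  vc=[12]

SEQ = [MISS, MISS, VC-HIT, L1-HIT, VC-HIT, VC-HIT, VC-HIT, VC-HIT, L1-HIT, L1-HIT, VC-HIT, VC-HIT, VC-HIT, VC-HIT, L1-HIT]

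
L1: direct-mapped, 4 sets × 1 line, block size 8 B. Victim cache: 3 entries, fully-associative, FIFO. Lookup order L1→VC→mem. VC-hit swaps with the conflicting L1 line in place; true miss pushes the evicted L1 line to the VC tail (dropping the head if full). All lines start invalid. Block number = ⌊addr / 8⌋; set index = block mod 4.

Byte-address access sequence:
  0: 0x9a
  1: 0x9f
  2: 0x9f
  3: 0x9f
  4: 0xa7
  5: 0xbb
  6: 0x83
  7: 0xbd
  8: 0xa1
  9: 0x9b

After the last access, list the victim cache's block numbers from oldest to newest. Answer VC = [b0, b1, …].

VC = [23, 16]

0: 0x9a (blk 19, set 3) → MISS  vc=[]
1: 0x9f (blk 19, set 3) → L1-HIT  vc=[]
2: 0x9f (blk 19, set 3) → L1-HIT  vc=[]
3: 0x9f (blk 19, set 3) → L1-HIT  vc=[]
4: 0xa7 (blk 20, set 0) → MISS  vc=[]
5: 0xbb (blk 23, set 3) → MISS  vc=[19]
6: 0x83 (blk 16, set 0) → MISS  vc=[19, 20]
7: 0xbd (blk 23, set 3) → L1-HIT  vc=[19, 20]
8: 0xa1 (blk 20, set 0) → VC-HIT  vc=[19, 16]
9: 0x9b (blk 19, set 3) → VC-HIT  vc=[23, 16]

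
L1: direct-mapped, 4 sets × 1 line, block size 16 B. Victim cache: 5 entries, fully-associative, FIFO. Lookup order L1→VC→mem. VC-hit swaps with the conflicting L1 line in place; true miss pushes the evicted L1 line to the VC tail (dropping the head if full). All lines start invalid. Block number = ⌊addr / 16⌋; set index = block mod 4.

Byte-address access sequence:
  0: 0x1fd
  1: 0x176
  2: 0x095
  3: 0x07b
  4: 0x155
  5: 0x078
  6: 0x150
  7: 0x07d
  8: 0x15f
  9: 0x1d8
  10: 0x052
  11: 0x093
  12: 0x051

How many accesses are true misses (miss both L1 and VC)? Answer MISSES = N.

0: 0x1fd (blk 31, set 3) → MISS  vc=[]
1: 0x176 (blk 23, set 3) → MISS  vc=[31]
2: 0x95 (blk 9, set 1) → MISS  vc=[31]
3: 0x7b (blk 7, set 3) → MISS  vc=[31, 23]
4: 0x155 (blk 21, set 1) → MISS  vc=[31, 23, 9]
5: 0x78 (blk 7, set 3) → L1-HIT  vc=[31, 23, 9]
6: 0x150 (blk 21, set 1) → L1-HIT  vc=[31, 23, 9]
7: 0x7d (blk 7, set 3) → L1-HIT  vc=[31, 23, 9]
8: 0x15f (blk 21, set 1) → L1-HIT  vc=[31, 23, 9]
9: 0x1d8 (blk 29, set 1) → MISS  vc=[31, 23, 9, 21]
10: 0x52 (blk 5, set 1) → MISS  vc=[31, 23, 9, 21, 29]
11: 0x93 (blk 9, set 1) → VC-HIT  vc=[31, 23, 5, 21, 29]
12: 0x51 (blk 5, set 1) → VC-HIT  vc=[31, 23, 9, 21, 29]

MISSES = 7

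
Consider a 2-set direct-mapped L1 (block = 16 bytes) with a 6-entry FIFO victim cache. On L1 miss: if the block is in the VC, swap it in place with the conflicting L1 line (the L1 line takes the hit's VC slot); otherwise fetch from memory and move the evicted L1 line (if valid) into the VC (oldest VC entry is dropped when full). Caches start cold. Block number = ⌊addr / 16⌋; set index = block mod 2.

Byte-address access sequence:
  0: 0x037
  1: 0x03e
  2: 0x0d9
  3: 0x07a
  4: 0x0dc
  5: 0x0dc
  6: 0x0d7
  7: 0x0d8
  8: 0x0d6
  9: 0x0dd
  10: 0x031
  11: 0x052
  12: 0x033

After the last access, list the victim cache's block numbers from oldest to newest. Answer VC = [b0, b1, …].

VC = [13, 7, 5]

  [0] addr=0x37 blk=3 s=1: MISS | VC []
  [1] addr=0x3e blk=3 s=1: L1-HIT | VC []
  [2] addr=0xd9 blk=13 s=1: MISS | VC [3]
  [3] addr=0x7a blk=7 s=1: MISS | VC [3, 13]
  [4] addr=0xdc blk=13 s=1: VC-HIT | VC [3, 7]
  [5] addr=0xdc blk=13 s=1: L1-HIT | VC [3, 7]
  [6] addr=0xd7 blk=13 s=1: L1-HIT | VC [3, 7]
  [7] addr=0xd8 blk=13 s=1: L1-HIT | VC [3, 7]
  [8] addr=0xd6 blk=13 s=1: L1-HIT | VC [3, 7]
  [9] addr=0xdd blk=13 s=1: L1-HIT | VC [3, 7]
  [10] addr=0x31 blk=3 s=1: VC-HIT | VC [13, 7]
  [11] addr=0x52 blk=5 s=1: MISS | VC [13, 7, 3]
  [12] addr=0x33 blk=3 s=1: VC-HIT | VC [13, 7, 5]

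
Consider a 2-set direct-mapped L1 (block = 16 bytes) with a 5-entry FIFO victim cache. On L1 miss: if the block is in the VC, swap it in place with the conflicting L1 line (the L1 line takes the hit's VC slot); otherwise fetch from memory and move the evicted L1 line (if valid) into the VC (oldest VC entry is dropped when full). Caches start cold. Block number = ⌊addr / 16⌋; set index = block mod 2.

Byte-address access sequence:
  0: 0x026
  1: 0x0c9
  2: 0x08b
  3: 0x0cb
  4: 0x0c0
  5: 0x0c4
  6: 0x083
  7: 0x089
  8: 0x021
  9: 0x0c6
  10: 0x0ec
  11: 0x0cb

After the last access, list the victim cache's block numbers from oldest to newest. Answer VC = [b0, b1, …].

#0 0x26→b2/s0 MISS; vc=[]
#1 0xc9→b12/s0 MISS; vc=[2]
#2 0x8b→b8/s0 MISS; vc=[2,12]
#3 0xcb→b12/s0 VC-HIT; vc=[2,8]
#4 0xc0→b12/s0 L1-HIT; vc=[2,8]
#5 0xc4→b12/s0 L1-HIT; vc=[2,8]
#6 0x83→b8/s0 VC-HIT; vc=[2,12]
#7 0x89→b8/s0 L1-HIT; vc=[2,12]
#8 0x21→b2/s0 VC-HIT; vc=[8,12]
#9 0xc6→b12/s0 VC-HIT; vc=[8,2]
#10 0xec→b14/s0 MISS; vc=[8,2,12]
#11 0xcb→b12/s0 VC-HIT; vc=[8,2,14]

VC = [8, 2, 14]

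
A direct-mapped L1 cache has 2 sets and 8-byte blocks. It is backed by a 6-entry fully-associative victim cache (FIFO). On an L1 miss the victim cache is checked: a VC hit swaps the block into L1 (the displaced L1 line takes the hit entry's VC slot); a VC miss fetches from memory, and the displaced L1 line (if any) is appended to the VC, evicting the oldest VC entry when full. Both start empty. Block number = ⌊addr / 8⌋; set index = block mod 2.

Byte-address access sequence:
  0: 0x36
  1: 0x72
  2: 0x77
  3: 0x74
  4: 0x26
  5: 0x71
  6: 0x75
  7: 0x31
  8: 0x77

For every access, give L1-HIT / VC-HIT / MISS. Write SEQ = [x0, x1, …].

SEQ = [MISS, MISS, L1-HIT, L1-HIT, MISS, VC-HIT, L1-HIT, VC-HIT, VC-HIT]

0: 0x36 (blk 6, set 0) → MISS  vc=[]
1: 0x72 (blk 14, set 0) → MISS  vc=[6]
2: 0x77 (blk 14, set 0) → L1-HIT  vc=[6]
3: 0x74 (blk 14, set 0) → L1-HIT  vc=[6]
4: 0x26 (blk 4, set 0) → MISS  vc=[6, 14]
5: 0x71 (blk 14, set 0) → VC-HIT  vc=[6, 4]
6: 0x75 (blk 14, set 0) → L1-HIT  vc=[6, 4]
7: 0x31 (blk 6, set 0) → VC-HIT  vc=[14, 4]
8: 0x77 (blk 14, set 0) → VC-HIT  vc=[6, 4]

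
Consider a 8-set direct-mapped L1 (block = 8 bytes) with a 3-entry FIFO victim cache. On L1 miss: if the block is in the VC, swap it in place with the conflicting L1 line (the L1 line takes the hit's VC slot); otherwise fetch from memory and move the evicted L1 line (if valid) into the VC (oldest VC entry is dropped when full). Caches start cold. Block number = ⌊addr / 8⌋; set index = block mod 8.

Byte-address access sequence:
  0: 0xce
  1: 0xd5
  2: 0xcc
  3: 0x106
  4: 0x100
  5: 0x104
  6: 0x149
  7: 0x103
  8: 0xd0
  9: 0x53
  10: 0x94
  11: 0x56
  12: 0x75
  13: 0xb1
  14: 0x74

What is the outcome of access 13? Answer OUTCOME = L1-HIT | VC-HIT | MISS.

0: 0xce (blk 25, set 1) → MISS  vc=[]
1: 0xd5 (blk 26, set 2) → MISS  vc=[]
2: 0xcc (blk 25, set 1) → L1-HIT  vc=[]
3: 0x106 (blk 32, set 0) → MISS  vc=[]
4: 0x100 (blk 32, set 0) → L1-HIT  vc=[]
5: 0x104 (blk 32, set 0) → L1-HIT  vc=[]
6: 0x149 (blk 41, set 1) → MISS  vc=[25]
7: 0x103 (blk 32, set 0) → L1-HIT  vc=[25]
8: 0xd0 (blk 26, set 2) → L1-HIT  vc=[25]
9: 0x53 (blk 10, set 2) → MISS  vc=[25, 26]
10: 0x94 (blk 18, set 2) → MISS  vc=[25, 26, 10]
11: 0x56 (blk 10, set 2) → VC-HIT  vc=[25, 26, 18]
12: 0x75 (blk 14, set 6) → MISS  vc=[25, 26, 18]
13: 0xb1 (blk 22, set 6) → MISS  vc=[26, 18, 14]
14: 0x74 (blk 14, set 6) → VC-HIT  vc=[26, 18, 22]

OUTCOME = MISS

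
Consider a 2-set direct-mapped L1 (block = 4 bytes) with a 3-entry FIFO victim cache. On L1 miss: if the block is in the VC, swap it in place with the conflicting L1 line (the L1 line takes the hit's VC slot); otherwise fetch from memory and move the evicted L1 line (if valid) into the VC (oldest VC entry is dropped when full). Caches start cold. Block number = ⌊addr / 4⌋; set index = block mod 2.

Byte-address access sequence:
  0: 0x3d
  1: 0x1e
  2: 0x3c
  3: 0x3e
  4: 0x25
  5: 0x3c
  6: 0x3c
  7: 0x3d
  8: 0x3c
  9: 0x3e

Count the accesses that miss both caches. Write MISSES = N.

MISSES = 3

0: 0x3d (blk 15, set 1) → MISS  vc=[]
1: 0x1e (blk 7, set 1) → MISS  vc=[15]
2: 0x3c (blk 15, set 1) → VC-HIT  vc=[7]
3: 0x3e (blk 15, set 1) → L1-HIT  vc=[7]
4: 0x25 (blk 9, set 1) → MISS  vc=[7, 15]
5: 0x3c (blk 15, set 1) → VC-HIT  vc=[7, 9]
6: 0x3c (blk 15, set 1) → L1-HIT  vc=[7, 9]
7: 0x3d (blk 15, set 1) → L1-HIT  vc=[7, 9]
8: 0x3c (blk 15, set 1) → L1-HIT  vc=[7, 9]
9: 0x3e (blk 15, set 1) → L1-HIT  vc=[7, 9]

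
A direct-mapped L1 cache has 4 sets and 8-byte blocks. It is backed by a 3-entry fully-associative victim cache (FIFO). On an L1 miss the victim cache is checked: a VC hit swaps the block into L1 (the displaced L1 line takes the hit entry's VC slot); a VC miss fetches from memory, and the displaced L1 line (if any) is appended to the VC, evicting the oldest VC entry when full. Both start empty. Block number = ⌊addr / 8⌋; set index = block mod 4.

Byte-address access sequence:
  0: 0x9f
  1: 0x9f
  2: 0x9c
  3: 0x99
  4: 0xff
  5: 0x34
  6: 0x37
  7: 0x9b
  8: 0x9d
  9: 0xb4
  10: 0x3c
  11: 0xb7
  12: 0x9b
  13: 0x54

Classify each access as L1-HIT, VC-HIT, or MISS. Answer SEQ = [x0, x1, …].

SEQ = [MISS, L1-HIT, L1-HIT, L1-HIT, MISS, MISS, L1-HIT, VC-HIT, L1-HIT, MISS, MISS, L1-HIT, VC-HIT, MISS]

#0 0x9f→b19/s3 MISS; vc=[]
#1 0x9f→b19/s3 L1-HIT; vc=[]
#2 0x9c→b19/s3 L1-HIT; vc=[]
#3 0x99→b19/s3 L1-HIT; vc=[]
#4 0xff→b31/s3 MISS; vc=[19]
#5 0x34→b6/s2 MISS; vc=[19]
#6 0x37→b6/s2 L1-HIT; vc=[19]
#7 0x9b→b19/s3 VC-HIT; vc=[31]
#8 0x9d→b19/s3 L1-HIT; vc=[31]
#9 0xb4→b22/s2 MISS; vc=[31,6]
#10 0x3c→b7/s3 MISS; vc=[31,6,19]
#11 0xb7→b22/s2 L1-HIT; vc=[31,6,19]
#12 0x9b→b19/s3 VC-HIT; vc=[31,6,7]
#13 0x54→b10/s2 MISS; vc=[6,7,22]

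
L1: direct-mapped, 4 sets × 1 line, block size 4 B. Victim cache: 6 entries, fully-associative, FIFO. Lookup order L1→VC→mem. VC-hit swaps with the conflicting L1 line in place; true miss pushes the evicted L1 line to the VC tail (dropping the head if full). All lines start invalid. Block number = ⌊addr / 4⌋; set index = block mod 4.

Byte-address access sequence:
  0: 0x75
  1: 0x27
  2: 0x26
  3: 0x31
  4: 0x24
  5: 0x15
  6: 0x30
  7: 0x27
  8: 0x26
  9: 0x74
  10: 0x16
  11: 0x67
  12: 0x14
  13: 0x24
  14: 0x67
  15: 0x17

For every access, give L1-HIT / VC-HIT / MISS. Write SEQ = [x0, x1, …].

SEQ = [MISS, MISS, L1-HIT, MISS, L1-HIT, MISS, L1-HIT, VC-HIT, L1-HIT, VC-HIT, VC-HIT, MISS, VC-HIT, VC-HIT, VC-HIT, VC-HIT]

  [0] addr=0x75 blk=29 s=1: MISS | VC []
  [1] addr=0x27 blk=9 s=1: MISS | VC [29]
  [2] addr=0x26 blk=9 s=1: L1-HIT | VC [29]
  [3] addr=0x31 blk=12 s=0: MISS | VC [29]
  [4] addr=0x24 blk=9 s=1: L1-HIT | VC [29]
  [5] addr=0x15 blk=5 s=1: MISS | VC [29, 9]
  [6] addr=0x30 blk=12 s=0: L1-HIT | VC [29, 9]
  [7] addr=0x27 blk=9 s=1: VC-HIT | VC [29, 5]
  [8] addr=0x26 blk=9 s=1: L1-HIT | VC [29, 5]
  [9] addr=0x74 blk=29 s=1: VC-HIT | VC [9, 5]
  [10] addr=0x16 blk=5 s=1: VC-HIT | VC [9, 29]
  [11] addr=0x67 blk=25 s=1: MISS | VC [9, 29, 5]
  [12] addr=0x14 blk=5 s=1: VC-HIT | VC [9, 29, 25]
  [13] addr=0x24 blk=9 s=1: VC-HIT | VC [5, 29, 25]
  [14] addr=0x67 blk=25 s=1: VC-HIT | VC [5, 29, 9]
  [15] addr=0x17 blk=5 s=1: VC-HIT | VC [25, 29, 9]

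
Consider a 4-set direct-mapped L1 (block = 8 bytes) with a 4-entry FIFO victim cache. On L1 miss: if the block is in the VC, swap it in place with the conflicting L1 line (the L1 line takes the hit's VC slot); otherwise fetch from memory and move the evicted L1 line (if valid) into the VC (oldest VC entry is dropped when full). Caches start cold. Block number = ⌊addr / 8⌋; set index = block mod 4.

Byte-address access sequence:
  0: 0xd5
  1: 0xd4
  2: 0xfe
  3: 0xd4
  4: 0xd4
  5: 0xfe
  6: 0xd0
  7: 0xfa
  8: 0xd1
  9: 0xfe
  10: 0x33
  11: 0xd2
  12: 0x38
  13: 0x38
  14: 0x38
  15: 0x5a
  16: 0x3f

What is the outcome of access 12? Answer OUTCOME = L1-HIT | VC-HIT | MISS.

#0 0xd5→b26/s2 MISS; vc=[]
#1 0xd4→b26/s2 L1-HIT; vc=[]
#2 0xfe→b31/s3 MISS; vc=[]
#3 0xd4→b26/s2 L1-HIT; vc=[]
#4 0xd4→b26/s2 L1-HIT; vc=[]
#5 0xfe→b31/s3 L1-HIT; vc=[]
#6 0xd0→b26/s2 L1-HIT; vc=[]
#7 0xfa→b31/s3 L1-HIT; vc=[]
#8 0xd1→b26/s2 L1-HIT; vc=[]
#9 0xfe→b31/s3 L1-HIT; vc=[]
#10 0x33→b6/s2 MISS; vc=[26]
#11 0xd2→b26/s2 VC-HIT; vc=[6]
#12 0x38→b7/s3 MISS; vc=[6,31]
#13 0x38→b7/s3 L1-HIT; vc=[6,31]
#14 0x38→b7/s3 L1-HIT; vc=[6,31]
#15 0x5a→b11/s3 MISS; vc=[6,31,7]
#16 0x3f→b7/s3 VC-HIT; vc=[6,31,11]

OUTCOME = MISS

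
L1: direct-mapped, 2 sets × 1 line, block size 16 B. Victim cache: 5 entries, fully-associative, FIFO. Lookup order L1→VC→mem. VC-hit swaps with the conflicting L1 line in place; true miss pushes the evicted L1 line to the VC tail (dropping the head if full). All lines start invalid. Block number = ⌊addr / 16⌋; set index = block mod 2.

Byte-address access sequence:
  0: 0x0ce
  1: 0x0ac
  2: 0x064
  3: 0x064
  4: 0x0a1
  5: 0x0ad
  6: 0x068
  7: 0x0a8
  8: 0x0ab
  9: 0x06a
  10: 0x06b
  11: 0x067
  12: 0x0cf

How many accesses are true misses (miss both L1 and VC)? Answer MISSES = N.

  [0] addr=0xce blk=12 s=0: MISS | VC []
  [1] addr=0xac blk=10 s=0: MISS | VC [12]
  [2] addr=0x64 blk=6 s=0: MISS | VC [12, 10]
  [3] addr=0x64 blk=6 s=0: L1-HIT | VC [12, 10]
  [4] addr=0xa1 blk=10 s=0: VC-HIT | VC [12, 6]
  [5] addr=0xad blk=10 s=0: L1-HIT | VC [12, 6]
  [6] addr=0x68 blk=6 s=0: VC-HIT | VC [12, 10]
  [7] addr=0xa8 blk=10 s=0: VC-HIT | VC [12, 6]
  [8] addr=0xab blk=10 s=0: L1-HIT | VC [12, 6]
  [9] addr=0x6a blk=6 s=0: VC-HIT | VC [12, 10]
  [10] addr=0x6b blk=6 s=0: L1-HIT | VC [12, 10]
  [11] addr=0x67 blk=6 s=0: L1-HIT | VC [12, 10]
  [12] addr=0xcf blk=12 s=0: VC-HIT | VC [6, 10]

MISSES = 3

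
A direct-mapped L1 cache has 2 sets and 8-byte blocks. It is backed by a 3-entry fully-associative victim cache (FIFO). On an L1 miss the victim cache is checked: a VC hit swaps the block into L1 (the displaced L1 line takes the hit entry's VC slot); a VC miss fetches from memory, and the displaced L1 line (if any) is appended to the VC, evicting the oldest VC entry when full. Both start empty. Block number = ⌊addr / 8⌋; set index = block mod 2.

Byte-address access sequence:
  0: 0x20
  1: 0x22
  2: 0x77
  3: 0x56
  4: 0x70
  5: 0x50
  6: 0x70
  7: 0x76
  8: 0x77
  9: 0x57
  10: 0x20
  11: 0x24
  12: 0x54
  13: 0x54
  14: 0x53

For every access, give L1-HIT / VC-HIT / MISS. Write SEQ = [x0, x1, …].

0: 0x20 (blk 4, set 0) → MISS  vc=[]
1: 0x22 (blk 4, set 0) → L1-HIT  vc=[]
2: 0x77 (blk 14, set 0) → MISS  vc=[4]
3: 0x56 (blk 10, set 0) → MISS  vc=[4, 14]
4: 0x70 (blk 14, set 0) → VC-HIT  vc=[4, 10]
5: 0x50 (blk 10, set 0) → VC-HIT  vc=[4, 14]
6: 0x70 (blk 14, set 0) → VC-HIT  vc=[4, 10]
7: 0x76 (blk 14, set 0) → L1-HIT  vc=[4, 10]
8: 0x77 (blk 14, set 0) → L1-HIT  vc=[4, 10]
9: 0x57 (blk 10, set 0) → VC-HIT  vc=[4, 14]
10: 0x20 (blk 4, set 0) → VC-HIT  vc=[10, 14]
11: 0x24 (blk 4, set 0) → L1-HIT  vc=[10, 14]
12: 0x54 (blk 10, set 0) → VC-HIT  vc=[4, 14]
13: 0x54 (blk 10, set 0) → L1-HIT  vc=[4, 14]
14: 0x53 (blk 10, set 0) → L1-HIT  vc=[4, 14]

SEQ = [MISS, L1-HIT, MISS, MISS, VC-HIT, VC-HIT, VC-HIT, L1-HIT, L1-HIT, VC-HIT, VC-HIT, L1-HIT, VC-HIT, L1-HIT, L1-HIT]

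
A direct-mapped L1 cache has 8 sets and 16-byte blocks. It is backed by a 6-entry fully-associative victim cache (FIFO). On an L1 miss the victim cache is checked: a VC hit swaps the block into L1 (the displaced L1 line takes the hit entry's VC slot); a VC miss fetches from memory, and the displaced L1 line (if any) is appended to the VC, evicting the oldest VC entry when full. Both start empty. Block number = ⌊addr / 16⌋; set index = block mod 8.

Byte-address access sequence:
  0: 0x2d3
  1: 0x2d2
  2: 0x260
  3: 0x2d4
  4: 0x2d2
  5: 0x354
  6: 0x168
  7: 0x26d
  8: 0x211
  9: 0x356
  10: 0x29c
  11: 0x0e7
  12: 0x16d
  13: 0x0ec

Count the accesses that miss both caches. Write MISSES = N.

0: 0x2d3 (blk 45, set 5) → MISS  vc=[]
1: 0x2d2 (blk 45, set 5) → L1-HIT  vc=[]
2: 0x260 (blk 38, set 6) → MISS  vc=[]
3: 0x2d4 (blk 45, set 5) → L1-HIT  vc=[]
4: 0x2d2 (blk 45, set 5) → L1-HIT  vc=[]
5: 0x354 (blk 53, set 5) → MISS  vc=[45]
6: 0x168 (blk 22, set 6) → MISS  vc=[45, 38]
7: 0x26d (blk 38, set 6) → VC-HIT  vc=[45, 22]
8: 0x211 (blk 33, set 1) → MISS  vc=[45, 22]
9: 0x356 (blk 53, set 5) → L1-HIT  vc=[45, 22]
10: 0x29c (blk 41, set 1) → MISS  vc=[45, 22, 33]
11: 0xe7 (blk 14, set 6) → MISS  vc=[45, 22, 33, 38]
12: 0x16d (blk 22, set 6) → VC-HIT  vc=[45, 14, 33, 38]
13: 0xec (blk 14, set 6) → VC-HIT  vc=[45, 22, 33, 38]

MISSES = 7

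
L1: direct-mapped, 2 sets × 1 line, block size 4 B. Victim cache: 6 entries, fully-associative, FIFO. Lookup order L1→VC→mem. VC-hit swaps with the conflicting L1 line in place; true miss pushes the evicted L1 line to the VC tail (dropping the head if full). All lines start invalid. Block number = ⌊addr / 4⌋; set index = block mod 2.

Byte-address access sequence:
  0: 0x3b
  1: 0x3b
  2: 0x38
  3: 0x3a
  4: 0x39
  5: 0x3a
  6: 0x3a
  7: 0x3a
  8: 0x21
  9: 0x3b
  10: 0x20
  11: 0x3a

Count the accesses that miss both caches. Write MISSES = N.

#0 0x3b→b14/s0 MISS; vc=[]
#1 0x3b→b14/s0 L1-HIT; vc=[]
#2 0x38→b14/s0 L1-HIT; vc=[]
#3 0x3a→b14/s0 L1-HIT; vc=[]
#4 0x39→b14/s0 L1-HIT; vc=[]
#5 0x3a→b14/s0 L1-HIT; vc=[]
#6 0x3a→b14/s0 L1-HIT; vc=[]
#7 0x3a→b14/s0 L1-HIT; vc=[]
#8 0x21→b8/s0 MISS; vc=[14]
#9 0x3b→b14/s0 VC-HIT; vc=[8]
#10 0x20→b8/s0 VC-HIT; vc=[14]
#11 0x3a→b14/s0 VC-HIT; vc=[8]

MISSES = 2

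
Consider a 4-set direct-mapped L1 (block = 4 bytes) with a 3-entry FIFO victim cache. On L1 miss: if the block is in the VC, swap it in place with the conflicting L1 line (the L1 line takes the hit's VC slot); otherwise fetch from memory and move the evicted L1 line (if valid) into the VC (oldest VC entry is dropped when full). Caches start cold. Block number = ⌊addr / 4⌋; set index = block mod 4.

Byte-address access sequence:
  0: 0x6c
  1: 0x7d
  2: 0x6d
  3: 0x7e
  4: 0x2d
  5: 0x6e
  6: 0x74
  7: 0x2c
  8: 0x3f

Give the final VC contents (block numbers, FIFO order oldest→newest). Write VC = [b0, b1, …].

0: 0x6c (blk 27, set 3) → MISS  vc=[]
1: 0x7d (blk 31, set 3) → MISS  vc=[27]
2: 0x6d (blk 27, set 3) → VC-HIT  vc=[31]
3: 0x7e (blk 31, set 3) → VC-HIT  vc=[27]
4: 0x2d (blk 11, set 3) → MISS  vc=[27, 31]
5: 0x6e (blk 27, set 3) → VC-HIT  vc=[11, 31]
6: 0x74 (blk 29, set 1) → MISS  vc=[11, 31]
7: 0x2c (blk 11, set 3) → VC-HIT  vc=[27, 31]
8: 0x3f (blk 15, set 3) → MISS  vc=[27, 31, 11]

VC = [27, 31, 11]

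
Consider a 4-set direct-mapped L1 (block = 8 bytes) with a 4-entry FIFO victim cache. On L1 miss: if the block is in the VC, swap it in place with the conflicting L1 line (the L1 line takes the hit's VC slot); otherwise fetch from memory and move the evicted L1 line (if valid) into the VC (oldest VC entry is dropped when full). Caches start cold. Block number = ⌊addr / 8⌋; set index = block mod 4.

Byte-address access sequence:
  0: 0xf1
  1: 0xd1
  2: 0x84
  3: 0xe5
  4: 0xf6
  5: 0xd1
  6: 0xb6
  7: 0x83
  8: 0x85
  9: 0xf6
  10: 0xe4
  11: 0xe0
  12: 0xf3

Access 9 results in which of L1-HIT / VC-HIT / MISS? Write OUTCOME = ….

#0 0xf1→b30/s2 MISS; vc=[]
#1 0xd1→b26/s2 MISS; vc=[30]
#2 0x84→b16/s0 MISS; vc=[30]
#3 0xe5→b28/s0 MISS; vc=[30,16]
#4 0xf6→b30/s2 VC-HIT; vc=[26,16]
#5 0xd1→b26/s2 VC-HIT; vc=[30,16]
#6 0xb6→b22/s2 MISS; vc=[30,16,26]
#7 0x83→b16/s0 VC-HIT; vc=[30,28,26]
#8 0x85→b16/s0 L1-HIT; vc=[30,28,26]
#9 0xf6→b30/s2 VC-HIT; vc=[22,28,26]
#10 0xe4→b28/s0 VC-HIT; vc=[22,16,26]
#11 0xe0→b28/s0 L1-HIT; vc=[22,16,26]
#12 0xf3→b30/s2 L1-HIT; vc=[22,16,26]

OUTCOME = VC-HIT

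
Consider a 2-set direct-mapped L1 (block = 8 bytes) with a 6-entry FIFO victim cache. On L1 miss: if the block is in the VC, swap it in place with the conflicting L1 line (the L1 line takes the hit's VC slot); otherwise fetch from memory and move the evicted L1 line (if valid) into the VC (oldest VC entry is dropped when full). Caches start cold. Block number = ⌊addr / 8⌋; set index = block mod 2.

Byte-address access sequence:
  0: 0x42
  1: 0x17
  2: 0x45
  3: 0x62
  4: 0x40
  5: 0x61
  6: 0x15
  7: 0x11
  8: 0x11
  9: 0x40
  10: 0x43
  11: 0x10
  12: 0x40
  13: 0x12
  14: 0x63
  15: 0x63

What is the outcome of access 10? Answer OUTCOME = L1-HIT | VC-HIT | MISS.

0: 0x42 (blk 8, set 0) → MISS  vc=[]
1: 0x17 (blk 2, set 0) → MISS  vc=[8]
2: 0x45 (blk 8, set 0) → VC-HIT  vc=[2]
3: 0x62 (blk 12, set 0) → MISS  vc=[2, 8]
4: 0x40 (blk 8, set 0) → VC-HIT  vc=[2, 12]
5: 0x61 (blk 12, set 0) → VC-HIT  vc=[2, 8]
6: 0x15 (blk 2, set 0) → VC-HIT  vc=[12, 8]
7: 0x11 (blk 2, set 0) → L1-HIT  vc=[12, 8]
8: 0x11 (blk 2, set 0) → L1-HIT  vc=[12, 8]
9: 0x40 (blk 8, set 0) → VC-HIT  vc=[12, 2]
10: 0x43 (blk 8, set 0) → L1-HIT  vc=[12, 2]
11: 0x10 (blk 2, set 0) → VC-HIT  vc=[12, 8]
12: 0x40 (blk 8, set 0) → VC-HIT  vc=[12, 2]
13: 0x12 (blk 2, set 0) → VC-HIT  vc=[12, 8]
14: 0x63 (blk 12, set 0) → VC-HIT  vc=[2, 8]
15: 0x63 (blk 12, set 0) → L1-HIT  vc=[2, 8]

OUTCOME = L1-HIT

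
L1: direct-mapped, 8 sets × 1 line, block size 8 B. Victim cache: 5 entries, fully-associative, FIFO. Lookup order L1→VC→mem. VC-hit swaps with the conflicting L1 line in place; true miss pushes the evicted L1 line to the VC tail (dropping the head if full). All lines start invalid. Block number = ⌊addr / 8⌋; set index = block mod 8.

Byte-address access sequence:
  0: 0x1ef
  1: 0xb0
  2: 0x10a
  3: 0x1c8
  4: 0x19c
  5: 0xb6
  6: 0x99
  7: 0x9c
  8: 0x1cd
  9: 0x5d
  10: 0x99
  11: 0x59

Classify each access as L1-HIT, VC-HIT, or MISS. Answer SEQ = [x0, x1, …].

  [0] addr=0x1ef blk=61 s=5: MISS | VC []
  [1] addr=0xb0 blk=22 s=6: MISS | VC []
  [2] addr=0x10a blk=33 s=1: MISS | VC []
  [3] addr=0x1c8 blk=57 s=1: MISS | VC [33]
  [4] addr=0x19c blk=51 s=3: MISS | VC [33]
  [5] addr=0xb6 blk=22 s=6: L1-HIT | VC [33]
  [6] addr=0x99 blk=19 s=3: MISS | VC [33, 51]
  [7] addr=0x9c blk=19 s=3: L1-HIT | VC [33, 51]
  [8] addr=0x1cd blk=57 s=1: L1-HIT | VC [33, 51]
  [9] addr=0x5d blk=11 s=3: MISS | VC [33, 51, 19]
  [10] addr=0x99 blk=19 s=3: VC-HIT | VC [33, 51, 11]
  [11] addr=0x59 blk=11 s=3: VC-HIT | VC [33, 51, 19]

SEQ = [MISS, MISS, MISS, MISS, MISS, L1-HIT, MISS, L1-HIT, L1-HIT, MISS, VC-HIT, VC-HIT]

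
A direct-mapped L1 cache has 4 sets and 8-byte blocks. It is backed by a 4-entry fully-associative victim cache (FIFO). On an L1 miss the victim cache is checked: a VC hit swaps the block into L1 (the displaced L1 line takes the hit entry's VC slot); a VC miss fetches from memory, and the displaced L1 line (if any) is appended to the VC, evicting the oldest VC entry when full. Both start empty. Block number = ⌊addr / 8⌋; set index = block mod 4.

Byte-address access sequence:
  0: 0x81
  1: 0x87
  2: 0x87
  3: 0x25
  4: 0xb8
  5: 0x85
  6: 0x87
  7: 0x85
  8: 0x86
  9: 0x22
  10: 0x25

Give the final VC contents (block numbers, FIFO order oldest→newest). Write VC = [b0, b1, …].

VC = [16]

#0 0x81→b16/s0 MISS; vc=[]
#1 0x87→b16/s0 L1-HIT; vc=[]
#2 0x87→b16/s0 L1-HIT; vc=[]
#3 0x25→b4/s0 MISS; vc=[16]
#4 0xb8→b23/s3 MISS; vc=[16]
#5 0x85→b16/s0 VC-HIT; vc=[4]
#6 0x87→b16/s0 L1-HIT; vc=[4]
#7 0x85→b16/s0 L1-HIT; vc=[4]
#8 0x86→b16/s0 L1-HIT; vc=[4]
#9 0x22→b4/s0 VC-HIT; vc=[16]
#10 0x25→b4/s0 L1-HIT; vc=[16]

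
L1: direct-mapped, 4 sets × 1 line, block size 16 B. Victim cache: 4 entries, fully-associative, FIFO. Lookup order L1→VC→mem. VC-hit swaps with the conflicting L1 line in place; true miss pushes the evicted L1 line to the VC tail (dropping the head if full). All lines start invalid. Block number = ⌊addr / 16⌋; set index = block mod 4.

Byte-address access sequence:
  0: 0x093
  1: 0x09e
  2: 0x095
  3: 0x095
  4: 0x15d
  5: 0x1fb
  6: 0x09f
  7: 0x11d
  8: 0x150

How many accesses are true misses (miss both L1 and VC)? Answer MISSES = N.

MISSES = 4

  [0] addr=0x93 blk=9 s=1: MISS | VC []
  [1] addr=0x9e blk=9 s=1: L1-HIT | VC []
  [2] addr=0x95 blk=9 s=1: L1-HIT | VC []
  [3] addr=0x95 blk=9 s=1: L1-HIT | VC []
  [4] addr=0x15d blk=21 s=1: MISS | VC [9]
  [5] addr=0x1fb blk=31 s=3: MISS | VC [9]
  [6] addr=0x9f blk=9 s=1: VC-HIT | VC [21]
  [7] addr=0x11d blk=17 s=1: MISS | VC [21, 9]
  [8] addr=0x150 blk=21 s=1: VC-HIT | VC [17, 9]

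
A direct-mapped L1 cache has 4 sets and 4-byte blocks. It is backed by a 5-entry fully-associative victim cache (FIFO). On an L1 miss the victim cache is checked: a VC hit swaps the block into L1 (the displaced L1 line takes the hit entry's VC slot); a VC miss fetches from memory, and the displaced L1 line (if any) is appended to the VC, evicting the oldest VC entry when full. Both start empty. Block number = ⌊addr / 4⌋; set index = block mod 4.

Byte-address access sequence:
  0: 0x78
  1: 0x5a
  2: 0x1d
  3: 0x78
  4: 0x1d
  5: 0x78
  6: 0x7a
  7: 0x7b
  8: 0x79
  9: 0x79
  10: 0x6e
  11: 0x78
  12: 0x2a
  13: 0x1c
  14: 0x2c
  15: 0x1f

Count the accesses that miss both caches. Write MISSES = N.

MISSES = 6

#0 0x78→b30/s2 MISS; vc=[]
#1 0x5a→b22/s2 MISS; vc=[30]
#2 0x1d→b7/s3 MISS; vc=[30]
#3 0x78→b30/s2 VC-HIT; vc=[22]
#4 0x1d→b7/s3 L1-HIT; vc=[22]
#5 0x78→b30/s2 L1-HIT; vc=[22]
#6 0x7a→b30/s2 L1-HIT; vc=[22]
#7 0x7b→b30/s2 L1-HIT; vc=[22]
#8 0x79→b30/s2 L1-HIT; vc=[22]
#9 0x79→b30/s2 L1-HIT; vc=[22]
#10 0x6e→b27/s3 MISS; vc=[22,7]
#11 0x78→b30/s2 L1-HIT; vc=[22,7]
#12 0x2a→b10/s2 MISS; vc=[22,7,30]
#13 0x1c→b7/s3 VC-HIT; vc=[22,27,30]
#14 0x2c→b11/s3 MISS; vc=[22,27,30,7]
#15 0x1f→b7/s3 VC-HIT; vc=[22,27,30,11]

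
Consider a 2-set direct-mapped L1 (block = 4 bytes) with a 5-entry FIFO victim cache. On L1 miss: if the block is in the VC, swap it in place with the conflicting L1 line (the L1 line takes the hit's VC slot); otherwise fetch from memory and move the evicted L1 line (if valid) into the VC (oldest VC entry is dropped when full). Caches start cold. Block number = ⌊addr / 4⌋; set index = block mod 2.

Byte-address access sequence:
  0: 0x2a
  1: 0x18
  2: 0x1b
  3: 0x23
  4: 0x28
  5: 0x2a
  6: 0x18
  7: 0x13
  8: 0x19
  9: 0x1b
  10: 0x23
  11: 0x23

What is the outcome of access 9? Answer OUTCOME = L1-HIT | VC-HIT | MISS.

  [0] addr=0x2a blk=10 s=0: MISS | VC []
  [1] addr=0x18 blk=6 s=0: MISS | VC [10]
  [2] addr=0x1b blk=6 s=0: L1-HIT | VC [10]
  [3] addr=0x23 blk=8 s=0: MISS | VC [10, 6]
  [4] addr=0x28 blk=10 s=0: VC-HIT | VC [8, 6]
  [5] addr=0x2a blk=10 s=0: L1-HIT | VC [8, 6]
  [6] addr=0x18 blk=6 s=0: VC-HIT | VC [8, 10]
  [7] addr=0x13 blk=4 s=0: MISS | VC [8, 10, 6]
  [8] addr=0x19 blk=6 s=0: VC-HIT | VC [8, 10, 4]
  [9] addr=0x1b blk=6 s=0: L1-HIT | VC [8, 10, 4]
  [10] addr=0x23 blk=8 s=0: VC-HIT | VC [6, 10, 4]
  [11] addr=0x23 blk=8 s=0: L1-HIT | VC [6, 10, 4]

OUTCOME = L1-HIT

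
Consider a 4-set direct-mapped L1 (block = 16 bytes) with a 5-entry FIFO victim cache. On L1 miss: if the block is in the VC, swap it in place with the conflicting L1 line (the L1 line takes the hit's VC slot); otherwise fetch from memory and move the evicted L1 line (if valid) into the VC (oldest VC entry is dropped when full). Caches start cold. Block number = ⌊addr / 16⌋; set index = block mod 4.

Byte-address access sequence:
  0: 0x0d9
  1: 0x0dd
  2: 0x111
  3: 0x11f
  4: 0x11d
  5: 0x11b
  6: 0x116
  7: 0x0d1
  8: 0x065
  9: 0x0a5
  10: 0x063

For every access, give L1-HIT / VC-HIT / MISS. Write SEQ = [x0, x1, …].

#0 0xd9→b13/s1 MISS; vc=[]
#1 0xdd→b13/s1 L1-HIT; vc=[]
#2 0x111→b17/s1 MISS; vc=[13]
#3 0x11f→b17/s1 L1-HIT; vc=[13]
#4 0x11d→b17/s1 L1-HIT; vc=[13]
#5 0x11b→b17/s1 L1-HIT; vc=[13]
#6 0x116→b17/s1 L1-HIT; vc=[13]
#7 0xd1→b13/s1 VC-HIT; vc=[17]
#8 0x65→b6/s2 MISS; vc=[17]
#9 0xa5→b10/s2 MISS; vc=[17,6]
#10 0x63→b6/s2 VC-HIT; vc=[17,10]

SEQ = [MISS, L1-HIT, MISS, L1-HIT, L1-HIT, L1-HIT, L1-HIT, VC-HIT, MISS, MISS, VC-HIT]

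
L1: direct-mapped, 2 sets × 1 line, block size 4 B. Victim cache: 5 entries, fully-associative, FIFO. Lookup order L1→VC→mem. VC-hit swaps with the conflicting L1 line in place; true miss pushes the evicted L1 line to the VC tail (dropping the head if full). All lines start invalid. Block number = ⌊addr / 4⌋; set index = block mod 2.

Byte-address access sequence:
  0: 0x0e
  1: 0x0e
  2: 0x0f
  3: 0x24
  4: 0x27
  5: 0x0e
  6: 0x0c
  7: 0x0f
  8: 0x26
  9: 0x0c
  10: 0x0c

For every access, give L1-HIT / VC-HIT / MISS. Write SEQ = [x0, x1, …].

SEQ = [MISS, L1-HIT, L1-HIT, MISS, L1-HIT, VC-HIT, L1-HIT, L1-HIT, VC-HIT, VC-HIT, L1-HIT]

0: 0xe (blk 3, set 1) → MISS  vc=[]
1: 0xe (blk 3, set 1) → L1-HIT  vc=[]
2: 0xf (blk 3, set 1) → L1-HIT  vc=[]
3: 0x24 (blk 9, set 1) → MISS  vc=[3]
4: 0x27 (blk 9, set 1) → L1-HIT  vc=[3]
5: 0xe (blk 3, set 1) → VC-HIT  vc=[9]
6: 0xc (blk 3, set 1) → L1-HIT  vc=[9]
7: 0xf (blk 3, set 1) → L1-HIT  vc=[9]
8: 0x26 (blk 9, set 1) → VC-HIT  vc=[3]
9: 0xc (blk 3, set 1) → VC-HIT  vc=[9]
10: 0xc (blk 3, set 1) → L1-HIT  vc=[9]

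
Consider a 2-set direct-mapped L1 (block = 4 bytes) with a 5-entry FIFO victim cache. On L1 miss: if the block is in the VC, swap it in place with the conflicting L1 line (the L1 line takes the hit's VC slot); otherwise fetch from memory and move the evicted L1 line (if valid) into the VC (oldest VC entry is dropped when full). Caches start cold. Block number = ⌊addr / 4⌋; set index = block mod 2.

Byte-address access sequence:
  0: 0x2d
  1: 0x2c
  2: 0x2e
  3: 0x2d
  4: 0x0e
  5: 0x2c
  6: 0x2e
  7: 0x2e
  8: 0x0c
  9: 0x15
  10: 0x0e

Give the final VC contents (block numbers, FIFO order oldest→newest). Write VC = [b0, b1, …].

#0 0x2d→b11/s1 MISS; vc=[]
#1 0x2c→b11/s1 L1-HIT; vc=[]
#2 0x2e→b11/s1 L1-HIT; vc=[]
#3 0x2d→b11/s1 L1-HIT; vc=[]
#4 0xe→b3/s1 MISS; vc=[11]
#5 0x2c→b11/s1 VC-HIT; vc=[3]
#6 0x2e→b11/s1 L1-HIT; vc=[3]
#7 0x2e→b11/s1 L1-HIT; vc=[3]
#8 0xc→b3/s1 VC-HIT; vc=[11]
#9 0x15→b5/s1 MISS; vc=[11,3]
#10 0xe→b3/s1 VC-HIT; vc=[11,5]

VC = [11, 5]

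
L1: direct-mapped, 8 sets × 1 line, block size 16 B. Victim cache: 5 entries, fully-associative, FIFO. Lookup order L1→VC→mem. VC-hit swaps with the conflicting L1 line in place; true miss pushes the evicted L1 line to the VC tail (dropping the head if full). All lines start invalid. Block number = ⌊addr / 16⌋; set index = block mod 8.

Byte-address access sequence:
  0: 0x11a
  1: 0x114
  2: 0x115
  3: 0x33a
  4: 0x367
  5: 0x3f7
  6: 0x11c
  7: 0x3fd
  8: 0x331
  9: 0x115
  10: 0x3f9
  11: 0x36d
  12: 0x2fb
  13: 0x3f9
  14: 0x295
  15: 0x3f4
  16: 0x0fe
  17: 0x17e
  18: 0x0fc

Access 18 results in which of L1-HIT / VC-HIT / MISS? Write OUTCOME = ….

  [0] addr=0x11a blk=17 s=1: MISS | VC []
  [1] addr=0x114 blk=17 s=1: L1-HIT | VC []
  [2] addr=0x115 blk=17 s=1: L1-HIT | VC []
  [3] addr=0x33a blk=51 s=3: MISS | VC []
  [4] addr=0x367 blk=54 s=6: MISS | VC []
  [5] addr=0x3f7 blk=63 s=7: MISS | VC []
  [6] addr=0x11c blk=17 s=1: L1-HIT | VC []
  [7] addr=0x3fd blk=63 s=7: L1-HIT | VC []
  [8] addr=0x331 blk=51 s=3: L1-HIT | VC []
  [9] addr=0x115 blk=17 s=1: L1-HIT | VC []
  [10] addr=0x3f9 blk=63 s=7: L1-HIT | VC []
  [11] addr=0x36d blk=54 s=6: L1-HIT | VC []
  [12] addr=0x2fb blk=47 s=7: MISS | VC [63]
  [13] addr=0x3f9 blk=63 s=7: VC-HIT | VC [47]
  [14] addr=0x295 blk=41 s=1: MISS | VC [47, 17]
  [15] addr=0x3f4 blk=63 s=7: L1-HIT | VC [47, 17]
  [16] addr=0xfe blk=15 s=7: MISS | VC [47, 17, 63]
  [17] addr=0x17e blk=23 s=7: MISS | VC [47, 17, 63, 15]
  [18] addr=0xfc blk=15 s=7: VC-HIT | VC [47, 17, 63, 23]

OUTCOME = VC-HIT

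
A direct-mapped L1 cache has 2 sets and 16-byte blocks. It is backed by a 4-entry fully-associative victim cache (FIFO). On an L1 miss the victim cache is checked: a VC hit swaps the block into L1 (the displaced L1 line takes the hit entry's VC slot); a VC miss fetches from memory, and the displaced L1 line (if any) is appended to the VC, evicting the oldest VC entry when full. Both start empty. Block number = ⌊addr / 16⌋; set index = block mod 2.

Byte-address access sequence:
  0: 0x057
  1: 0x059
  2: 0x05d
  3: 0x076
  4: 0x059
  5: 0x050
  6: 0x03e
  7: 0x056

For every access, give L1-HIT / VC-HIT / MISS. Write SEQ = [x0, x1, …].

#0 0x57→b5/s1 MISS; vc=[]
#1 0x59→b5/s1 L1-HIT; vc=[]
#2 0x5d→b5/s1 L1-HIT; vc=[]
#3 0x76→b7/s1 MISS; vc=[5]
#4 0x59→b5/s1 VC-HIT; vc=[7]
#5 0x50→b5/s1 L1-HIT; vc=[7]
#6 0x3e→b3/s1 MISS; vc=[7,5]
#7 0x56→b5/s1 VC-HIT; vc=[7,3]

SEQ = [MISS, L1-HIT, L1-HIT, MISS, VC-HIT, L1-HIT, MISS, VC-HIT]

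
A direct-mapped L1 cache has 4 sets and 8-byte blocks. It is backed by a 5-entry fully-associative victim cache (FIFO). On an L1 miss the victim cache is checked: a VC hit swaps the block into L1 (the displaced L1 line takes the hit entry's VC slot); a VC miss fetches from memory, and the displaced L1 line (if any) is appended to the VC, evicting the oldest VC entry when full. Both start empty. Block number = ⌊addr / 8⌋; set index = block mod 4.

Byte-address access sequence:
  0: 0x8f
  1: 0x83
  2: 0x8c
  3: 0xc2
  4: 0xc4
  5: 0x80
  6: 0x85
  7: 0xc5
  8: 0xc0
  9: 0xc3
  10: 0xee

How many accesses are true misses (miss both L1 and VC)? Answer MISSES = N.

  [0] addr=0x8f blk=17 s=1: MISS | VC []
  [1] addr=0x83 blk=16 s=0: MISS | VC []
  [2] addr=0x8c blk=17 s=1: L1-HIT | VC []
  [3] addr=0xc2 blk=24 s=0: MISS | VC [16]
  [4] addr=0xc4 blk=24 s=0: L1-HIT | VC [16]
  [5] addr=0x80 blk=16 s=0: VC-HIT | VC [24]
  [6] addr=0x85 blk=16 s=0: L1-HIT | VC [24]
  [7] addr=0xc5 blk=24 s=0: VC-HIT | VC [16]
  [8] addr=0xc0 blk=24 s=0: L1-HIT | VC [16]
  [9] addr=0xc3 blk=24 s=0: L1-HIT | VC [16]
  [10] addr=0xee blk=29 s=1: MISS | VC [16, 17]

MISSES = 4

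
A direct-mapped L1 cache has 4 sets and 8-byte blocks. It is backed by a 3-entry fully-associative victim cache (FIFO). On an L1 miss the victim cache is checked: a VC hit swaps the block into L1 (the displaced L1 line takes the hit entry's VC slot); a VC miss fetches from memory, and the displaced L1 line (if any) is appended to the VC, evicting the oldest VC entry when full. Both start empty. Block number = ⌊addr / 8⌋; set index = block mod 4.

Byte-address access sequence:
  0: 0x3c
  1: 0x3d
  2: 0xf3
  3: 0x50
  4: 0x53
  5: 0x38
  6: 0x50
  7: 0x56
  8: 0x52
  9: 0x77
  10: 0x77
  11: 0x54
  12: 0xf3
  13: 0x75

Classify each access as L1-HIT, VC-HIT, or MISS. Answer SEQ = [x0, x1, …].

SEQ = [MISS, L1-HIT, MISS, MISS, L1-HIT, L1-HIT, L1-HIT, L1-HIT, L1-HIT, MISS, L1-HIT, VC-HIT, VC-HIT, VC-HIT]

#0 0x3c→b7/s3 MISS; vc=[]
#1 0x3d→b7/s3 L1-HIT; vc=[]
#2 0xf3→b30/s2 MISS; vc=[]
#3 0x50→b10/s2 MISS; vc=[30]
#4 0x53→b10/s2 L1-HIT; vc=[30]
#5 0x38→b7/s3 L1-HIT; vc=[30]
#6 0x50→b10/s2 L1-HIT; vc=[30]
#7 0x56→b10/s2 L1-HIT; vc=[30]
#8 0x52→b10/s2 L1-HIT; vc=[30]
#9 0x77→b14/s2 MISS; vc=[30,10]
#10 0x77→b14/s2 L1-HIT; vc=[30,10]
#11 0x54→b10/s2 VC-HIT; vc=[30,14]
#12 0xf3→b30/s2 VC-HIT; vc=[10,14]
#13 0x75→b14/s2 VC-HIT; vc=[10,30]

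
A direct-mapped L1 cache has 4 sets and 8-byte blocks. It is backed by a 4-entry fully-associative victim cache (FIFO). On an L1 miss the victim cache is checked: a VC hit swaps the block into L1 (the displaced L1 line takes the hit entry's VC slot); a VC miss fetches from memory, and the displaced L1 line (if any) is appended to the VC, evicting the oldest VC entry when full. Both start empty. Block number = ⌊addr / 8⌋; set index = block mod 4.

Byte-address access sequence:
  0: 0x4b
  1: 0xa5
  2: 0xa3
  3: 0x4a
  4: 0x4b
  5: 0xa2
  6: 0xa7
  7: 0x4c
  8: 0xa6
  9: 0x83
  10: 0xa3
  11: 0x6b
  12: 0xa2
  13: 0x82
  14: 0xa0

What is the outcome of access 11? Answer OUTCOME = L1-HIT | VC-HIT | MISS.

OUTCOME = MISS

0: 0x4b (blk 9, set 1) → MISS  vc=[]
1: 0xa5 (blk 20, set 0) → MISS  vc=[]
2: 0xa3 (blk 20, set 0) → L1-HIT  vc=[]
3: 0x4a (blk 9, set 1) → L1-HIT  vc=[]
4: 0x4b (blk 9, set 1) → L1-HIT  vc=[]
5: 0xa2 (blk 20, set 0) → L1-HIT  vc=[]
6: 0xa7 (blk 20, set 0) → L1-HIT  vc=[]
7: 0x4c (blk 9, set 1) → L1-HIT  vc=[]
8: 0xa6 (blk 20, set 0) → L1-HIT  vc=[]
9: 0x83 (blk 16, set 0) → MISS  vc=[20]
10: 0xa3 (blk 20, set 0) → VC-HIT  vc=[16]
11: 0x6b (blk 13, set 1) → MISS  vc=[16, 9]
12: 0xa2 (blk 20, set 0) → L1-HIT  vc=[16, 9]
13: 0x82 (blk 16, set 0) → VC-HIT  vc=[20, 9]
14: 0xa0 (blk 20, set 0) → VC-HIT  vc=[16, 9]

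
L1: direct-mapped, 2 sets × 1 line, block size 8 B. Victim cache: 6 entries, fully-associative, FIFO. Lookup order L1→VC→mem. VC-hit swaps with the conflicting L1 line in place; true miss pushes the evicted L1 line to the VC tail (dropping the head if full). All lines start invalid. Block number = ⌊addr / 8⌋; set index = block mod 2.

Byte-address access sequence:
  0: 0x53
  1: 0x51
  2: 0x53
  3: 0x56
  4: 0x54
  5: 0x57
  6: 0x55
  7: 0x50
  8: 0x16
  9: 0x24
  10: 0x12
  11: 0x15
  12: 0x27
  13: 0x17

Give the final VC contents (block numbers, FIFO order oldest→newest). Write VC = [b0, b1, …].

VC = [10, 4]

0: 0x53 (blk 10, set 0) → MISS  vc=[]
1: 0x51 (blk 10, set 0) → L1-HIT  vc=[]
2: 0x53 (blk 10, set 0) → L1-HIT  vc=[]
3: 0x56 (blk 10, set 0) → L1-HIT  vc=[]
4: 0x54 (blk 10, set 0) → L1-HIT  vc=[]
5: 0x57 (blk 10, set 0) → L1-HIT  vc=[]
6: 0x55 (blk 10, set 0) → L1-HIT  vc=[]
7: 0x50 (blk 10, set 0) → L1-HIT  vc=[]
8: 0x16 (blk 2, set 0) → MISS  vc=[10]
9: 0x24 (blk 4, set 0) → MISS  vc=[10, 2]
10: 0x12 (blk 2, set 0) → VC-HIT  vc=[10, 4]
11: 0x15 (blk 2, set 0) → L1-HIT  vc=[10, 4]
12: 0x27 (blk 4, set 0) → VC-HIT  vc=[10, 2]
13: 0x17 (blk 2, set 0) → VC-HIT  vc=[10, 4]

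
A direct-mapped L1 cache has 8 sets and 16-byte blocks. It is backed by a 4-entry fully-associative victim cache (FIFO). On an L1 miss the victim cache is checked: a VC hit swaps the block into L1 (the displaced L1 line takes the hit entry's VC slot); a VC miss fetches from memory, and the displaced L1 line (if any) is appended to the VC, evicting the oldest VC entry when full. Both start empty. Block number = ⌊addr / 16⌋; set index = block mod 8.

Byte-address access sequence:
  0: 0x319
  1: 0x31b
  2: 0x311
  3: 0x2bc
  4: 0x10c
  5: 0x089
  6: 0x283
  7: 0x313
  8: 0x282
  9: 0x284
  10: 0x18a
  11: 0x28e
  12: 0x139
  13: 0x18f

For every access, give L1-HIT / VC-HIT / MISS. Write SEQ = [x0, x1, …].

SEQ = [MISS, L1-HIT, L1-HIT, MISS, MISS, MISS, MISS, L1-HIT, L1-HIT, L1-HIT, MISS, VC-HIT, MISS, VC-HIT]

#0 0x319→b49/s1 MISS; vc=[]
#1 0x31b→b49/s1 L1-HIT; vc=[]
#2 0x311→b49/s1 L1-HIT; vc=[]
#3 0x2bc→b43/s3 MISS; vc=[]
#4 0x10c→b16/s0 MISS; vc=[]
#5 0x89→b8/s0 MISS; vc=[16]
#6 0x283→b40/s0 MISS; vc=[16,8]
#7 0x313→b49/s1 L1-HIT; vc=[16,8]
#8 0x282→b40/s0 L1-HIT; vc=[16,8]
#9 0x284→b40/s0 L1-HIT; vc=[16,8]
#10 0x18a→b24/s0 MISS; vc=[16,8,40]
#11 0x28e→b40/s0 VC-HIT; vc=[16,8,24]
#12 0x139→b19/s3 MISS; vc=[16,8,24,43]
#13 0x18f→b24/s0 VC-HIT; vc=[16,8,40,43]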